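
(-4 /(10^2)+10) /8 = 249 /200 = 1.24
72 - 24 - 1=47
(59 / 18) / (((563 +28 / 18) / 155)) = 9145 / 10162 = 0.90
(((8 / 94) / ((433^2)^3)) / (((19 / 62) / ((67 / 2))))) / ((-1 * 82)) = -4154 / 241302984675517330597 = -0.00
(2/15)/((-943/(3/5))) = -2/23575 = -0.00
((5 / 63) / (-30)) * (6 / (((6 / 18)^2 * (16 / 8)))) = -1 / 14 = -0.07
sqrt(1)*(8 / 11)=8 / 11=0.73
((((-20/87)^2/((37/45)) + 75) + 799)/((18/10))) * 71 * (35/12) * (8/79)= 225292237100/22124187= 10183.07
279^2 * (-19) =-1478979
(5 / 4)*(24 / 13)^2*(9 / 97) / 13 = 6480 / 213109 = 0.03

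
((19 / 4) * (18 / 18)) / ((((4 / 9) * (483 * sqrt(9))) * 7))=19 / 18032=0.00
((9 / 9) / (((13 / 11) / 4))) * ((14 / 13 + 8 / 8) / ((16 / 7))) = 2079 / 676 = 3.08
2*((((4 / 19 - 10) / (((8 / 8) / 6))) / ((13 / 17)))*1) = -37944 / 247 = -153.62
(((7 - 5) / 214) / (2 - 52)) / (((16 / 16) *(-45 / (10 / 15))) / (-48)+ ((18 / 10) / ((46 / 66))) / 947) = -348496 / 2626972515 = -0.00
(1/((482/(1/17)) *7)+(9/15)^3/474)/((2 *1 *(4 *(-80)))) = -133993/181251280000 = -0.00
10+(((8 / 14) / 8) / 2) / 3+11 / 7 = 11.58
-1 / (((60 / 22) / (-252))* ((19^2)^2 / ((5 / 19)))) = 462 / 2476099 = 0.00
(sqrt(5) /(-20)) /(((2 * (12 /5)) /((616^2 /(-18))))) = 5929 * sqrt(5) /27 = 491.02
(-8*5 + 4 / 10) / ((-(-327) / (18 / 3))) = -396 / 545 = -0.73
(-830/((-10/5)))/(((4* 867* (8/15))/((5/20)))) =2075/36992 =0.06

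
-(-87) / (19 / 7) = 609 / 19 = 32.05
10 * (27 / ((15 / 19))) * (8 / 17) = 2736 / 17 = 160.94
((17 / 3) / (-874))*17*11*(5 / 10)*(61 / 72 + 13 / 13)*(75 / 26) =-556325 / 172224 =-3.23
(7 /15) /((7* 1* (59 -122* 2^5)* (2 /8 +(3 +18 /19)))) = -76 /18398325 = -0.00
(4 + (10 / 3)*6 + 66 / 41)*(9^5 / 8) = 31000725 / 164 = 189028.81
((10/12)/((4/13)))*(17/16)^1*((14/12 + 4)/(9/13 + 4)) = 445315/140544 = 3.17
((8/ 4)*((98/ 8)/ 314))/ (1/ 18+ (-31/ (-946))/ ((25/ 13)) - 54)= -5214825/ 3604232672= -0.00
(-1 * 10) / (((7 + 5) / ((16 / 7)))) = -40 / 21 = -1.90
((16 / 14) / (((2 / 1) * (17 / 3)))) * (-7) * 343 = -4116 / 17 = -242.12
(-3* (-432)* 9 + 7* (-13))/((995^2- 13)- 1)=11573/990011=0.01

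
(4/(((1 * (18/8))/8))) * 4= 512/9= 56.89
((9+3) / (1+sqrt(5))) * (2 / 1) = -6+6 * sqrt(5) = 7.42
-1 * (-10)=10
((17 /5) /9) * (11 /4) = 187 /180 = 1.04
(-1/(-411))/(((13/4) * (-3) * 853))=-4/13672737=-0.00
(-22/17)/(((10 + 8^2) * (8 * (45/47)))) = -517/226440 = -0.00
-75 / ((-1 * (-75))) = -1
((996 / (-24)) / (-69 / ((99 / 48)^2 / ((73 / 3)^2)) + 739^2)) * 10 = -271161 / 350560031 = -0.00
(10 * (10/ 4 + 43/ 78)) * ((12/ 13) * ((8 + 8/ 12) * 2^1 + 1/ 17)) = 248360/ 507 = 489.86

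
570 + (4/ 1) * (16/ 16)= 574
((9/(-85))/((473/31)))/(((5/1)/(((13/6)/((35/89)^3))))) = -852307521/17237893750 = -0.05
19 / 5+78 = 409 / 5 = 81.80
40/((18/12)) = 80/3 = 26.67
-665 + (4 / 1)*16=-601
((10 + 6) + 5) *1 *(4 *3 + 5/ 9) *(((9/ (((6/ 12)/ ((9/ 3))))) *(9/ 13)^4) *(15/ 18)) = 77846265/ 28561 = 2725.61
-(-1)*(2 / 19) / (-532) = -1 / 5054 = -0.00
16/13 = 1.23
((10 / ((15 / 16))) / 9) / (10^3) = 4 / 3375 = 0.00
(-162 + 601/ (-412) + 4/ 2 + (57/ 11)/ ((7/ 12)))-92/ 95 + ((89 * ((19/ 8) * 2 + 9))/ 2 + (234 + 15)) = 707.33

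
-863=-863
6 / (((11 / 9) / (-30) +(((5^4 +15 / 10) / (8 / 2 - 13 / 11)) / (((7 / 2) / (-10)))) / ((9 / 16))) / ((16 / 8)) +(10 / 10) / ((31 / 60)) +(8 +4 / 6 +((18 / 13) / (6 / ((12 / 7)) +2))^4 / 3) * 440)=3818195564040 / 2068984558613969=0.00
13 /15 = 0.87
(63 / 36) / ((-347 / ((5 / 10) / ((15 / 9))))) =-21 / 13880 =-0.00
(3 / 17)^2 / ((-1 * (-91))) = 9 / 26299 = 0.00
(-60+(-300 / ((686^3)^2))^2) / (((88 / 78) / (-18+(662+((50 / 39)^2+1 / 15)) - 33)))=-903765537402886189027970753708322555817 / 27735589372922912655681853701042688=-32585.05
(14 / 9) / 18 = 7 / 81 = 0.09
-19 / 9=-2.11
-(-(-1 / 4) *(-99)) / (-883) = -99 / 3532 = -0.03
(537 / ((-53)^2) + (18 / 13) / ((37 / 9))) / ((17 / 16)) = 0.50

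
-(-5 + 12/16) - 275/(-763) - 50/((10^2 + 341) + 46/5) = 30910821/6870052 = 4.50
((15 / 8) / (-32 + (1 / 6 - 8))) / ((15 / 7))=-21 / 956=-0.02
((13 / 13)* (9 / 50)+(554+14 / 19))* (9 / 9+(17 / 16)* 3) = 35320457 / 15200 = 2323.71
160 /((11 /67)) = 10720 /11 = 974.55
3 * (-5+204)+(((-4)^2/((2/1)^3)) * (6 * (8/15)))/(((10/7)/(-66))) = 7533/25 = 301.32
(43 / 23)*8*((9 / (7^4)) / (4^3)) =0.00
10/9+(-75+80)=55/9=6.11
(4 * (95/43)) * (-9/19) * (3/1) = -540/43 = -12.56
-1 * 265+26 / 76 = -10057 / 38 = -264.66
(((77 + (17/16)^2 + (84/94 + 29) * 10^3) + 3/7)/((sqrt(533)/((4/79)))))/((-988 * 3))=-2524376425 * sqrt(533)/2627897196288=-0.02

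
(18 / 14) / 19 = 9 / 133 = 0.07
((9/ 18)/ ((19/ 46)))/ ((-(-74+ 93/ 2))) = 46/ 1045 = 0.04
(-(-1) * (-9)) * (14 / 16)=-63 / 8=-7.88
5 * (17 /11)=85 /11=7.73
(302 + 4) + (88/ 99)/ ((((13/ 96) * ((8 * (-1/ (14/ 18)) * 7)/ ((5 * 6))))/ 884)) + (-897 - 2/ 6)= -27082/ 9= -3009.11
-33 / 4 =-8.25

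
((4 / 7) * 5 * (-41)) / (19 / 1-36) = 820 / 119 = 6.89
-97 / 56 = -1.73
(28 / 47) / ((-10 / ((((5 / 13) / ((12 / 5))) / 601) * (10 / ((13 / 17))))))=-2975 / 14321229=-0.00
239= 239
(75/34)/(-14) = -75/476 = -0.16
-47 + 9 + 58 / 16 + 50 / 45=-2395 / 72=-33.26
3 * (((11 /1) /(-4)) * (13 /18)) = -143 /24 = -5.96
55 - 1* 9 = 46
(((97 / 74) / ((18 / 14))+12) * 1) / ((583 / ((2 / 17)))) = 8671 / 3300363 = 0.00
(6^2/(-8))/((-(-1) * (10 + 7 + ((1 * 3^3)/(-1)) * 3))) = 9/128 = 0.07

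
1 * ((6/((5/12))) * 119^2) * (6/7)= 873936/5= 174787.20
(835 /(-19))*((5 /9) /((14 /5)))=-20875 /2394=-8.72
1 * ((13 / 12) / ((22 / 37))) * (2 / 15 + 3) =22607 / 3960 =5.71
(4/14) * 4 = 8/7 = 1.14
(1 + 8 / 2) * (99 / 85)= 99 / 17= 5.82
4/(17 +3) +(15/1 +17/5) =93/5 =18.60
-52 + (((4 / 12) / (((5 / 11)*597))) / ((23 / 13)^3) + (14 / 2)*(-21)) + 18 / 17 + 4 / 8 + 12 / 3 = -716599403167 / 3704486490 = -193.44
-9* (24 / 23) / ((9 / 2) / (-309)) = 14832 / 23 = 644.87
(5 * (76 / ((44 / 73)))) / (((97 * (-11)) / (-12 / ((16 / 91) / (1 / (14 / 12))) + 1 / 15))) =2431411 / 70422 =34.53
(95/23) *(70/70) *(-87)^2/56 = 719055/1288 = 558.27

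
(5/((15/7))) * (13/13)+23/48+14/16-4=-5/16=-0.31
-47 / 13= -3.62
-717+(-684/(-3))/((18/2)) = -2075/3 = -691.67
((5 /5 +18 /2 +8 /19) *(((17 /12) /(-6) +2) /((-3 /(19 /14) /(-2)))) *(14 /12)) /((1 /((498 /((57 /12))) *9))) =347853 /19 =18308.05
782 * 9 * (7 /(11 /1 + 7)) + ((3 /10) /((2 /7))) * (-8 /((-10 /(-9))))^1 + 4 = 68336 /25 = 2733.44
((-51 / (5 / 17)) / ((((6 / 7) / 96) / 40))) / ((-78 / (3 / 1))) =388416 / 13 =29878.15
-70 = -70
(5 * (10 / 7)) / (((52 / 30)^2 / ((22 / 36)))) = 6875 / 4732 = 1.45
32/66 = 16/33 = 0.48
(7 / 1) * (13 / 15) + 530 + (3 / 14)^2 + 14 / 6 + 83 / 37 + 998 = 55792869 / 36260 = 1538.69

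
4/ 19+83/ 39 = 1733/ 741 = 2.34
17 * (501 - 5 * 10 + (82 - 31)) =8534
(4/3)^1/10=0.13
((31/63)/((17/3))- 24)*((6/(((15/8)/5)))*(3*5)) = -682960/119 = -5739.16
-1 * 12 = -12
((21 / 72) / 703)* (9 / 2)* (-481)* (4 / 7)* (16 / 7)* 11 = -1716 / 133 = -12.90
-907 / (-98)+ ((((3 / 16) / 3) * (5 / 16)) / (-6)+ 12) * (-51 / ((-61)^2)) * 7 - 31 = -2137387293 / 93352448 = -22.90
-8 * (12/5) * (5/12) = -8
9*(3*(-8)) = -216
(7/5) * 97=679/5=135.80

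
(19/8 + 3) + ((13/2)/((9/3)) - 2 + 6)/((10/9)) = 437/40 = 10.92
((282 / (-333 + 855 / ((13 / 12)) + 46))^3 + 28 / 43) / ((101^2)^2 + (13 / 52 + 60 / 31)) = 245804346820976 / 30884860670935125968773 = 0.00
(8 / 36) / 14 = 1 / 63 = 0.02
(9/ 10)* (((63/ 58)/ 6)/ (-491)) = -189/ 569560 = -0.00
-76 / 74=-38 / 37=-1.03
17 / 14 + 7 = 115 / 14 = 8.21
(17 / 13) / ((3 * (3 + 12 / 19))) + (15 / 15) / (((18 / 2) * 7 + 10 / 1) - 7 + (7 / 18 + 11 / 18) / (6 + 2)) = 8365 / 61893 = 0.14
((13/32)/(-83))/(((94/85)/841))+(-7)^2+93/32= 12029817/249664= 48.18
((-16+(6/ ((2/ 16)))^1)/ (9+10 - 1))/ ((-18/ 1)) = -0.10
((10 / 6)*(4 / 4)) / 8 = 5 / 24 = 0.21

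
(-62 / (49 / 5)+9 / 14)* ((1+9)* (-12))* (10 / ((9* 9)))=111400 / 1323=84.20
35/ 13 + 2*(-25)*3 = -1915/ 13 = -147.31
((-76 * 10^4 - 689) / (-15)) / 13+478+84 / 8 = 4389.47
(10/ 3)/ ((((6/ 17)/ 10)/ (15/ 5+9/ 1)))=1133.33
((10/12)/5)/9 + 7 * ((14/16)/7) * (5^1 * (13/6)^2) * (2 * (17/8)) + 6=322465/3456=93.31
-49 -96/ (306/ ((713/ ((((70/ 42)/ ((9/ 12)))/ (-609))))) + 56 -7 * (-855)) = -128573791465/ 2623104217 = -49.02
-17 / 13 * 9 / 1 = -153 / 13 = -11.77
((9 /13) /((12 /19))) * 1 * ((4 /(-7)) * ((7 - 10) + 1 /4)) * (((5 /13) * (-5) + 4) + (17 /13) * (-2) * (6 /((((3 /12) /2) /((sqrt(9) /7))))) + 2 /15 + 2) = -14147837 /165620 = -85.42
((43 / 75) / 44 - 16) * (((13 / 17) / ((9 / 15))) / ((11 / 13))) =-8915933 / 370260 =-24.08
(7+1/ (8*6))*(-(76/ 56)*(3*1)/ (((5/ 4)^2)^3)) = -819584/ 109375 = -7.49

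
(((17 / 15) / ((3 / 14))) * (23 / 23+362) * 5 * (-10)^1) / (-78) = 143990 / 117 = 1230.68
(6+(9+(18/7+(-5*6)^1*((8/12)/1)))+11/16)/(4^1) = -195/448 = -0.44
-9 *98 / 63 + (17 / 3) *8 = 94 / 3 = 31.33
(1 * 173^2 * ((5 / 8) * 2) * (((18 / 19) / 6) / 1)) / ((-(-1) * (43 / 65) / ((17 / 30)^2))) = 2867.28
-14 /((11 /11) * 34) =-7 /17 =-0.41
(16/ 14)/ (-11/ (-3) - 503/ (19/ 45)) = -57/ 59234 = -0.00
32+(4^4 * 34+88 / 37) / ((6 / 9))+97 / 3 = 1456753 / 111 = 13123.90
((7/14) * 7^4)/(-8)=-2401/16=-150.06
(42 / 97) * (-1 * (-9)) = 378 / 97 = 3.90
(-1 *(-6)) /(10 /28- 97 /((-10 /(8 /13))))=1820 /1919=0.95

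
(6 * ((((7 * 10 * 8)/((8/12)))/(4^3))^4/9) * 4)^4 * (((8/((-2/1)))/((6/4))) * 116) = -26050766692623923044281005859375/2147483648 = -12130833553440833019223.53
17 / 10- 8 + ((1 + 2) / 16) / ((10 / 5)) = -993 / 160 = -6.21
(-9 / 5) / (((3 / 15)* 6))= -3 / 2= -1.50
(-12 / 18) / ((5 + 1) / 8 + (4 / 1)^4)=-8 / 3081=-0.00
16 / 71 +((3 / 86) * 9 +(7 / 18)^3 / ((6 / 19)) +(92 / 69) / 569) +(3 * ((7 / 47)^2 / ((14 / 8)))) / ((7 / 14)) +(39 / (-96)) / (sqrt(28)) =107951663082913 / 134277594416496 - 13 * sqrt(7) / 448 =0.73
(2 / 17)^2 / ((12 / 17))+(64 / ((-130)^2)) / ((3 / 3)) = 5041 / 215475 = 0.02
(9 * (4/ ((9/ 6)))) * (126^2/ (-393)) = -127008/ 131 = -969.53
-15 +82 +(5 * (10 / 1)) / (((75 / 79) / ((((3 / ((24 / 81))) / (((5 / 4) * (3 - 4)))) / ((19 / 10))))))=-2993 / 19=-157.53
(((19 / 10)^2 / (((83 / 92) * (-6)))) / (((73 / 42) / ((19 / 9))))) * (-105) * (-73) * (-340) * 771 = 135091105268 / 83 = 1627603677.93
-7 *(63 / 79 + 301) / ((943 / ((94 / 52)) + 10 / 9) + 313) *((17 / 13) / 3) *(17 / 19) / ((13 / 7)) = -3661949634 / 6898450403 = -0.53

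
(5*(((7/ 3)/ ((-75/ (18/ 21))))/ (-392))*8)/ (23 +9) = 1/ 11760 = 0.00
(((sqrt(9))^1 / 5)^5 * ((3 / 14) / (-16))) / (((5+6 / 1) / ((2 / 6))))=-243 / 7700000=-0.00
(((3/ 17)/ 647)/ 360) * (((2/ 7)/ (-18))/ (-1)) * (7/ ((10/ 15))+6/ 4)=1/ 6929370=0.00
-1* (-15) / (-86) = -15 / 86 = -0.17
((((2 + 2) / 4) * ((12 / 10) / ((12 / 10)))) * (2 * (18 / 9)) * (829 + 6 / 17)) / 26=28198 / 221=127.59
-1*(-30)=30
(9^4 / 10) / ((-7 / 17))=-111537 / 70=-1593.39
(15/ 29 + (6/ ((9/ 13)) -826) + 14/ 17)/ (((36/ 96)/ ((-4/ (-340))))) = -9654824/ 377145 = -25.60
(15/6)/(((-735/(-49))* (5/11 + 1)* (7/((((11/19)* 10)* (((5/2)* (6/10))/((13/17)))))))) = 10285/55328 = 0.19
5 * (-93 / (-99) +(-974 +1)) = -160390 / 33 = -4860.30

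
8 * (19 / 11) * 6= 912 / 11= 82.91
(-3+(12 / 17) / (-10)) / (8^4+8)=-29 / 38760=-0.00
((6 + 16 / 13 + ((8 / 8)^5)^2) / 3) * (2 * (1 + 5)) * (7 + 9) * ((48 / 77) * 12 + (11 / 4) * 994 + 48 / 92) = 1444139.04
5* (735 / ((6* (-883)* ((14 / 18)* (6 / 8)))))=-1050 / 883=-1.19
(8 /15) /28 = 2 /105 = 0.02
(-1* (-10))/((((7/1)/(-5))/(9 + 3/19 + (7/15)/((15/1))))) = -78566/1197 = -65.64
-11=-11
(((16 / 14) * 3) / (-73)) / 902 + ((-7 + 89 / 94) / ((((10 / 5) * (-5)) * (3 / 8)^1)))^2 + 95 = 11180214630859 / 114544878525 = 97.61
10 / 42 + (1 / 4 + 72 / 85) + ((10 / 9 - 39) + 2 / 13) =-10135913 / 278460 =-36.40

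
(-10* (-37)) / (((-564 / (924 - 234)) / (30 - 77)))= 21275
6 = 6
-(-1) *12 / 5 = 12 / 5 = 2.40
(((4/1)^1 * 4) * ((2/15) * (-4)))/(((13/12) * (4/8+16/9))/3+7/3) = -27648/10225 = -2.70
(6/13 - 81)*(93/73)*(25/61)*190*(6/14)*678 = -940749916500/405223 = -2321561.01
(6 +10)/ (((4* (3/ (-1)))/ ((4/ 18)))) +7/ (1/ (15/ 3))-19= 424/ 27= 15.70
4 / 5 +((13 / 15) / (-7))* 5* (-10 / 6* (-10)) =-2998 / 315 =-9.52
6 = 6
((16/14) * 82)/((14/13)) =4264/49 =87.02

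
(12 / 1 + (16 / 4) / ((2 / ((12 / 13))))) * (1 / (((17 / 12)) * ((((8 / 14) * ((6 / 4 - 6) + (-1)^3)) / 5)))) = -37800 / 2431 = -15.55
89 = 89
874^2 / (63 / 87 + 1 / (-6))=132914424 / 97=1370251.79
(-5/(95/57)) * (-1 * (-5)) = -15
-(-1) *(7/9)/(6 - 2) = 0.19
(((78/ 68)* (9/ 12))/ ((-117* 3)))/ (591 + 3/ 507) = -169/ 40751040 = -0.00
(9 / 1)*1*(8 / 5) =72 / 5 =14.40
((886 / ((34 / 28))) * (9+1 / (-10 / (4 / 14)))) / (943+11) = 6.86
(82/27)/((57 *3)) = 82/4617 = 0.02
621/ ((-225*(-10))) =0.28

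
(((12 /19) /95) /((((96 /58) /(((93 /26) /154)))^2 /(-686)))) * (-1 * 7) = 118805547 /18898147840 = 0.01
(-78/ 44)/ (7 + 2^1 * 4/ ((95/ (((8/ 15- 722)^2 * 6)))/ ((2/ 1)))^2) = -1979859375/ 38624490971444508746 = -0.00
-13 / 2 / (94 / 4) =-13 / 47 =-0.28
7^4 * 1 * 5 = 12005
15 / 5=3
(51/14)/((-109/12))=-306/763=-0.40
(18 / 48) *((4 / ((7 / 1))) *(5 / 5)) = 3 / 14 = 0.21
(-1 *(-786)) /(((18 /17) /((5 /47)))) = 11135 /141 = 78.97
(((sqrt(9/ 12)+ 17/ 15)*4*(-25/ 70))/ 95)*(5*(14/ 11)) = -68/ 627 - 10*sqrt(3)/ 209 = -0.19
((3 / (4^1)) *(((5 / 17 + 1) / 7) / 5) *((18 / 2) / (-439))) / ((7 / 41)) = -12177 / 3656870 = -0.00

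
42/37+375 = 13917/37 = 376.14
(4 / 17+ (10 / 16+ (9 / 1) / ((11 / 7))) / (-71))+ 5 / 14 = 373963 / 743512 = 0.50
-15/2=-7.50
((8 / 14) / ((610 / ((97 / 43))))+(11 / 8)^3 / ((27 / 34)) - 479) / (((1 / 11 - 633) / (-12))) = -3320611667747 / 368148332160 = -9.02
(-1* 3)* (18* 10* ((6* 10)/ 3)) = -10800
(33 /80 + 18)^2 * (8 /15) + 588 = 3075243 /4000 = 768.81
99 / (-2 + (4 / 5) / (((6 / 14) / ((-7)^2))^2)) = 4455 / 470506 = 0.01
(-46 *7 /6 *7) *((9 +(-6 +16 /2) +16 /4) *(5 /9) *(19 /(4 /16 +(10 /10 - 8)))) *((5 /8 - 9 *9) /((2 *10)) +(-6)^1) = -171625195 /1944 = -88284.57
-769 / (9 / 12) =-3076 / 3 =-1025.33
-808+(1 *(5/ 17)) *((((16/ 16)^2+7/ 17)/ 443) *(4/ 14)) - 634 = -1292304298/ 896189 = -1442.00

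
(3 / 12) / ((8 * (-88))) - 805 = -2266881 / 2816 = -805.00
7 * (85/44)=595/44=13.52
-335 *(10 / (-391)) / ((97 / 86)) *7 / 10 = 201670 / 37927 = 5.32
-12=-12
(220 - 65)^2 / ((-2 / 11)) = -264275 / 2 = -132137.50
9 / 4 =2.25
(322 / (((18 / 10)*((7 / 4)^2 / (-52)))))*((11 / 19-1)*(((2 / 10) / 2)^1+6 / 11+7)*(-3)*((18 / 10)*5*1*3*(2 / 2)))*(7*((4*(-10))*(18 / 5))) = 166856122368 / 209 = 798354652.48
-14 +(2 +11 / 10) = -10.90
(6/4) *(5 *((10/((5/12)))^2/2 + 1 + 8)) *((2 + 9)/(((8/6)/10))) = 735075/4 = 183768.75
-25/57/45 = -0.01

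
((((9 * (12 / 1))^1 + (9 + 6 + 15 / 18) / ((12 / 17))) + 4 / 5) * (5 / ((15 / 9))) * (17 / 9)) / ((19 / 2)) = 803131 / 10260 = 78.28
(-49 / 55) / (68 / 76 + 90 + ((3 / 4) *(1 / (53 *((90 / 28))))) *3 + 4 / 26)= -1282918 / 131129889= -0.01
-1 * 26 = -26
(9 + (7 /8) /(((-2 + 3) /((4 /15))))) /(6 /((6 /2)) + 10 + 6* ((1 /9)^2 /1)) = 2493 /3260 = 0.76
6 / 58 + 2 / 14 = 50 / 203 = 0.25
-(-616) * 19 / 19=616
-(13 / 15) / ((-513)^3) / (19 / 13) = 169 / 38476623645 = 0.00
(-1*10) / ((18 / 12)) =-20 / 3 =-6.67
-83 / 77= -1.08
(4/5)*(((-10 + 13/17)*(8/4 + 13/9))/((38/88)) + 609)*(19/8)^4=2134815737/156672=13626.02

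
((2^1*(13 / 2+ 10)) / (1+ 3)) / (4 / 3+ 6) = 9 / 8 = 1.12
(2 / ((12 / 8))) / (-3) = -4 / 9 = -0.44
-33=-33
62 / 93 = 2 / 3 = 0.67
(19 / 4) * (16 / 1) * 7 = 532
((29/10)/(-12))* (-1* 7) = 203/120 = 1.69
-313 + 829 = 516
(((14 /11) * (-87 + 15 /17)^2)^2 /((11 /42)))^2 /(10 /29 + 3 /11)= 41470315095337244990537672819736576 /221320184191206727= 187377013293597747.79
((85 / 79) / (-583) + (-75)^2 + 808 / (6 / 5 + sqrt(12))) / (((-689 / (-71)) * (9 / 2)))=717100 * sqrt(3) / 204633 + 36187517140 / 285599457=132.78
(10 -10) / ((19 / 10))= 0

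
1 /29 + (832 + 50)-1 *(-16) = 898.03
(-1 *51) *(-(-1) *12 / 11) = -612 / 11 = -55.64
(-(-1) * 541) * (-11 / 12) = -5951 / 12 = -495.92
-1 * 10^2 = -100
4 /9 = 0.44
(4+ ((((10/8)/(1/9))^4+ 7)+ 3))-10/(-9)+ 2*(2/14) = 258587695/16128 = 16033.46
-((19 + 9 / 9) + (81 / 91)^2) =-172181 / 8281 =-20.79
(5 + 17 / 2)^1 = 27 / 2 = 13.50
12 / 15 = 4 / 5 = 0.80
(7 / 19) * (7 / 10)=49 / 190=0.26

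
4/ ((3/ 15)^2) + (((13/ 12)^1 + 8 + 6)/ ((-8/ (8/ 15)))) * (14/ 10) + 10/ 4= 90983/ 900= 101.09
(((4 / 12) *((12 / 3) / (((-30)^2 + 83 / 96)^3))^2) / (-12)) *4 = -1391569403904 / 418393066035180297523152104569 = -0.00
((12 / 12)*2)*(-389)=-778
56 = 56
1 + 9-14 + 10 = 6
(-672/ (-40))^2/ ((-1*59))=-7056/ 1475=-4.78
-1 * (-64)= 64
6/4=1.50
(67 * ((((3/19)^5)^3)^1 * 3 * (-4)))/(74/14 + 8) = -26918549532/470614937926118747269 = -0.00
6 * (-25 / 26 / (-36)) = 25 / 156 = 0.16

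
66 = 66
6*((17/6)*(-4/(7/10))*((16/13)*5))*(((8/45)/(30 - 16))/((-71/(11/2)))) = 239360/407043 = 0.59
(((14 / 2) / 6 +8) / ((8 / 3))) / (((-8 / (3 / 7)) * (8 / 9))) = -1485 / 7168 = -0.21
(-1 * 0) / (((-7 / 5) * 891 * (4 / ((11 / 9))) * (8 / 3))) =0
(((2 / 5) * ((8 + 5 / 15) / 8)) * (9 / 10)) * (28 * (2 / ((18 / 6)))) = 7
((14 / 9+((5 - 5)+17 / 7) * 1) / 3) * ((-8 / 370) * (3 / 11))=-1004 / 128205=-0.01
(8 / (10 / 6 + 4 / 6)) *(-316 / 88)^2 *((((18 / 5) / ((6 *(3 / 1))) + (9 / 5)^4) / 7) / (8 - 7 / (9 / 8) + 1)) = 2253275604 / 92640625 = 24.32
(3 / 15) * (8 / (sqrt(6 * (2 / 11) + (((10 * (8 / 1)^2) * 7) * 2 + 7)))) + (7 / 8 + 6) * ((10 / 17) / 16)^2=1375 / 147968 + 8 * sqrt(120571) / 164415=0.03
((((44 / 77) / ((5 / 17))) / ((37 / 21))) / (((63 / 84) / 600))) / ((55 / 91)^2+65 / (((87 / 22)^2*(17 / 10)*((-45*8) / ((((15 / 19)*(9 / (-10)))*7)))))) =88107463551744 / 39858108697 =2210.53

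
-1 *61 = -61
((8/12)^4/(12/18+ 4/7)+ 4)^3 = 71.97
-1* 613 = -613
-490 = -490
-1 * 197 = -197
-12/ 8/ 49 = -3/ 98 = -0.03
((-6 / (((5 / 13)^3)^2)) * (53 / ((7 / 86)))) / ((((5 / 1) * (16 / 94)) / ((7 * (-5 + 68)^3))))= -387833393285680797 / 156250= -2482133717028.36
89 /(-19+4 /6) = -267 /55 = -4.85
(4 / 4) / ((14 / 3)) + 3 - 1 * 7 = -53 / 14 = -3.79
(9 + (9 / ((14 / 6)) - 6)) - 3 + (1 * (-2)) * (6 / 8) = 33 / 14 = 2.36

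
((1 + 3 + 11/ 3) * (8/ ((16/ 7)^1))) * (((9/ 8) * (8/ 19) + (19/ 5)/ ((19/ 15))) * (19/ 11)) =161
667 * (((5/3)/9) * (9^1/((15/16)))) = 10672/9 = 1185.78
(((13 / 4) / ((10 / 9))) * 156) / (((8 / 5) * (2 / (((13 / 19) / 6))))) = 19773 / 1216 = 16.26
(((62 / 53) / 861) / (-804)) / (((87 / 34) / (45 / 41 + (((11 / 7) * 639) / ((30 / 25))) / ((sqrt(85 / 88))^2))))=-43731979 / 76340495259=-0.00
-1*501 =-501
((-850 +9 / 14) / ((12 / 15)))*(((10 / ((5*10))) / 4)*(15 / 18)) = -59455 / 1344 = -44.24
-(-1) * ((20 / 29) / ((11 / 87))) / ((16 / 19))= 6.48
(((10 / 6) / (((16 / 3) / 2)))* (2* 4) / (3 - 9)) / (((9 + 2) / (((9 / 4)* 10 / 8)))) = -75 / 352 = -0.21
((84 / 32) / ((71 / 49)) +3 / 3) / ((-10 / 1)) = -1597 / 5680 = -0.28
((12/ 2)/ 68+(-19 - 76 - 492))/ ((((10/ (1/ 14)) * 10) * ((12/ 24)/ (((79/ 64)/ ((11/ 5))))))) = -315289/ 670208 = -0.47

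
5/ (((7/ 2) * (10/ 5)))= 5/ 7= 0.71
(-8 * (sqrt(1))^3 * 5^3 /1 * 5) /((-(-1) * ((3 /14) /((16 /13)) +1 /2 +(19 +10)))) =-1120000 /6647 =-168.50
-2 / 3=-0.67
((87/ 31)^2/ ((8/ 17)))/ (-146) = -128673/ 1122448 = -0.11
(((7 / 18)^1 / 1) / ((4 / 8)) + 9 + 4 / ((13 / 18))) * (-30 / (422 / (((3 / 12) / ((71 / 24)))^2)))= -107520 / 13827463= -0.01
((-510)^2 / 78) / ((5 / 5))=3334.62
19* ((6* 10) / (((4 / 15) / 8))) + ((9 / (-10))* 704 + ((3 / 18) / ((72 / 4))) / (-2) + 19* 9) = 36436387 / 1080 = 33737.40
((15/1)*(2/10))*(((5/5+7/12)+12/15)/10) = 143/200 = 0.72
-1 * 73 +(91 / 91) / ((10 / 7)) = -723 / 10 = -72.30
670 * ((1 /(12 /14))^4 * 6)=804335 /108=7447.55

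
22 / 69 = 0.32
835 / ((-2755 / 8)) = -1336 / 551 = -2.42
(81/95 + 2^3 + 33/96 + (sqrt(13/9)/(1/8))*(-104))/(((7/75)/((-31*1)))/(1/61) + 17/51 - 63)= -4333335/29615072 + 644800*sqrt(13)/146127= 15.76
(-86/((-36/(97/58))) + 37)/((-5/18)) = -42799/290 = -147.58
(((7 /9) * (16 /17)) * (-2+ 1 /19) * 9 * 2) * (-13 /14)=7696 /323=23.83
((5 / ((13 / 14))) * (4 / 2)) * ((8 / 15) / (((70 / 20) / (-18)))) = -384 / 13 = -29.54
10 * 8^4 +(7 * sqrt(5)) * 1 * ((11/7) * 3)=33 * sqrt(5) +40960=41033.79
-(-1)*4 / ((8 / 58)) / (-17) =-29 / 17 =-1.71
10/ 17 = 0.59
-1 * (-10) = 10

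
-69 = -69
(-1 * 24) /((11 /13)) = -312 /11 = -28.36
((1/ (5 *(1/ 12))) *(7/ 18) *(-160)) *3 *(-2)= 896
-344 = -344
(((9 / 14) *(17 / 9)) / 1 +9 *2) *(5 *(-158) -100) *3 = -359115 / 7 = -51302.14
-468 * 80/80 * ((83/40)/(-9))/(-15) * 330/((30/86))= -510367/75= -6804.89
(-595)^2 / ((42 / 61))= 3085075 / 6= 514179.17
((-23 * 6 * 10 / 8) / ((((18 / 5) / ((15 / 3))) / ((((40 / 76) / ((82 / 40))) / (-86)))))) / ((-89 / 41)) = -71875 / 218139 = -0.33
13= 13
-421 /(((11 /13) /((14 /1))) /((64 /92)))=-1225952 /253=-4845.66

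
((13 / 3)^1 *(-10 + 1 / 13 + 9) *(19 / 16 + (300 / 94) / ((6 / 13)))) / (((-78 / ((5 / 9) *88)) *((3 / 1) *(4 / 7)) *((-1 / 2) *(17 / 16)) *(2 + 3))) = -417032 / 93483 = -4.46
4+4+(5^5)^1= 3133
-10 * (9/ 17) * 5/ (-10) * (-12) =-540/ 17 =-31.76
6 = 6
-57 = -57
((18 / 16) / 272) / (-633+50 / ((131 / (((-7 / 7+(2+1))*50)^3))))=1179 / 108619559552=0.00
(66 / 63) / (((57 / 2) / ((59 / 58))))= 0.04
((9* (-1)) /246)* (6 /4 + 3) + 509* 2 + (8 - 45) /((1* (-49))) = 8185393 /8036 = 1018.59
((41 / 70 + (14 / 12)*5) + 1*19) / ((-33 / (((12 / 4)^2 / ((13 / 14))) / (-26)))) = 2669 / 9295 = 0.29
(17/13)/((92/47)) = 799/1196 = 0.67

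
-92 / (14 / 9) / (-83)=414 / 581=0.71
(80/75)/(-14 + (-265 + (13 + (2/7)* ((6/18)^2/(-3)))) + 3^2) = -1008/242875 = -0.00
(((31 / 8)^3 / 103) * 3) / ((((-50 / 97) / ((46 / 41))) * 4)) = -199391163 / 216217600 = -0.92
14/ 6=7/ 3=2.33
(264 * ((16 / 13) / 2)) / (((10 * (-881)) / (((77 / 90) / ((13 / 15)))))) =-0.02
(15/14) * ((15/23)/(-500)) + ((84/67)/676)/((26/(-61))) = -0.01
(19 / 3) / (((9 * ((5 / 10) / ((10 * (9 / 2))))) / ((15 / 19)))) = 50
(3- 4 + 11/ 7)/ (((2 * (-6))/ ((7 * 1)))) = -1/ 3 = -0.33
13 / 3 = 4.33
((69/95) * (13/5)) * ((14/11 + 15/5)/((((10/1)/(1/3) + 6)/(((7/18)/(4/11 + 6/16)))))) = 7567/64125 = 0.12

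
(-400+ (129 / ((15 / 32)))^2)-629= 1867651 / 25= 74706.04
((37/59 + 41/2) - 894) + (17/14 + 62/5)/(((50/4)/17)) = -88212407/103250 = -854.36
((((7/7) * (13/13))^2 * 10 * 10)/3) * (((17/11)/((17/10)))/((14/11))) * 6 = 1000/7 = 142.86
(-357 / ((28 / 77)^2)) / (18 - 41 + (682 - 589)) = -6171 / 160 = -38.57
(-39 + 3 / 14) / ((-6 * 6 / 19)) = 3439 / 168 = 20.47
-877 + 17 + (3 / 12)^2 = -13759 / 16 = -859.94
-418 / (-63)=418 / 63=6.63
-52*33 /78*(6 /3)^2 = -88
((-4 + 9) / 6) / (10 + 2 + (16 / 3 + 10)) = 5 / 164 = 0.03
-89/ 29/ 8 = -89/ 232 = -0.38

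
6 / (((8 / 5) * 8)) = 0.47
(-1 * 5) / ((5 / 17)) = -17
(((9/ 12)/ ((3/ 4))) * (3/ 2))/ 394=3/ 788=0.00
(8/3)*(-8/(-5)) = 64/15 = 4.27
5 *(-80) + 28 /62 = -12386 /31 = -399.55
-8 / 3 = -2.67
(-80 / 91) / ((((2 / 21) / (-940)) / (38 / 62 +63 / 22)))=133724400 / 4433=30165.67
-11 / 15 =-0.73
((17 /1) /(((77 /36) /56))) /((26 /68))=166464 /143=1164.08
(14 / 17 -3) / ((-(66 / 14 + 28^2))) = 259 / 93857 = 0.00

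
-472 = -472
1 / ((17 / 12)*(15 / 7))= 28 / 85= 0.33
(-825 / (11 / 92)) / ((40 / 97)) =-16732.50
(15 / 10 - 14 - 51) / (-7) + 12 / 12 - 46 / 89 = 9.55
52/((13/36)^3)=186624/169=1104.28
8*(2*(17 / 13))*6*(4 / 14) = 3264 / 91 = 35.87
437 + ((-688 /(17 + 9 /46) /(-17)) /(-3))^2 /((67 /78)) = 15908886730637 /36345183609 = 437.72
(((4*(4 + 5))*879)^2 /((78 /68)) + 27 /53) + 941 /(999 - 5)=597864365200699 /684866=872965463.61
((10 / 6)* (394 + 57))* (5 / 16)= 11275 / 48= 234.90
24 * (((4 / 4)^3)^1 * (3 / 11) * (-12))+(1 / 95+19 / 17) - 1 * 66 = -2547808 / 17765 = -143.42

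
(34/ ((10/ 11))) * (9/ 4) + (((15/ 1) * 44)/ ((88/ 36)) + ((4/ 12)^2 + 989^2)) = 978475.26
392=392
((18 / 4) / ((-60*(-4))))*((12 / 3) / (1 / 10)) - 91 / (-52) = 5 / 2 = 2.50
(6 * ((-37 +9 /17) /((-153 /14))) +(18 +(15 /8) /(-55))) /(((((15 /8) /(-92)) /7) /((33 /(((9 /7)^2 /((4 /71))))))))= -365848525168 /24930585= -14674.69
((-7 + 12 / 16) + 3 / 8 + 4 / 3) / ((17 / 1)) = -109 / 408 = -0.27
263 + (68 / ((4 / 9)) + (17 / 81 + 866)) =103859 / 81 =1282.21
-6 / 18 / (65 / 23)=-23 / 195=-0.12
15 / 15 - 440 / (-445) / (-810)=36001 / 36045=1.00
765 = 765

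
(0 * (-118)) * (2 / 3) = 0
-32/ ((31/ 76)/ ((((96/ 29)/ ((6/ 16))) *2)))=-1245184/ 899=-1385.08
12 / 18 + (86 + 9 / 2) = 547 / 6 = 91.17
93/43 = 2.16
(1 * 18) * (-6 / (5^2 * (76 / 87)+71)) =-1.16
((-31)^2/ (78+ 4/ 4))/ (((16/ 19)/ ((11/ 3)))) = 200849/ 3792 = 52.97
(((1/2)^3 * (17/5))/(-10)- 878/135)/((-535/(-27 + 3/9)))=-70699/216675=-0.33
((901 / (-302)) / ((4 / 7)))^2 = 27.26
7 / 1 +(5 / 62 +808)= 50535 / 62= 815.08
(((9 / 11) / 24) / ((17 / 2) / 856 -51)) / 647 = -642 / 621278515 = -0.00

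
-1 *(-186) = 186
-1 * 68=-68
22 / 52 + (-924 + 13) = -23675 / 26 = -910.58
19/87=0.22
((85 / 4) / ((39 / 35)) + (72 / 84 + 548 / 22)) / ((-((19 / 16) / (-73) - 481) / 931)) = 2988036292 / 34431969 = 86.78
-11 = -11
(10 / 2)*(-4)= -20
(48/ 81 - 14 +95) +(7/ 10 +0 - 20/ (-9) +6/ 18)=22909/ 270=84.85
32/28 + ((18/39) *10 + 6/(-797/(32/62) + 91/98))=30169876/5242965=5.75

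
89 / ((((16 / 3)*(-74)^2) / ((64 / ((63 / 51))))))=1513 / 9583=0.16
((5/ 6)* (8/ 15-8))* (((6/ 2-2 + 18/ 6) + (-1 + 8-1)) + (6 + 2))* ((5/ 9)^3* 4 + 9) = -790832/ 729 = -1084.82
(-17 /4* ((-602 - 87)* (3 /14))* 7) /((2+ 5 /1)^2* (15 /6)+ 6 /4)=35139 /992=35.42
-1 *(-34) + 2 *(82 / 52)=483 / 13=37.15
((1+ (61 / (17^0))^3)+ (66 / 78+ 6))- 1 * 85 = 2949750 / 13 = 226903.85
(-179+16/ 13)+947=769.23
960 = 960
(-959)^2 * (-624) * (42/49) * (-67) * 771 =25409972506464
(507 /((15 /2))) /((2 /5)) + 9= 178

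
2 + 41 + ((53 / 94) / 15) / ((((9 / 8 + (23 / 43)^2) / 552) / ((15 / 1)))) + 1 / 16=263.62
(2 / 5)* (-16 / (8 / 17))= -13.60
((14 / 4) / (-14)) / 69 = -0.00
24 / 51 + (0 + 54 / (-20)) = -379 / 170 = -2.23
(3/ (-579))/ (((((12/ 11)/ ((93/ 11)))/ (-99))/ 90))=138105/ 386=357.78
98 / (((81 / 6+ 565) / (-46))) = -9016 / 1157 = -7.79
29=29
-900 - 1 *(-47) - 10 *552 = -6373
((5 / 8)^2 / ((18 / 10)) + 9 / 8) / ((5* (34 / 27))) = 2319 / 10880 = 0.21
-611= -611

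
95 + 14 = 109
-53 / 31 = -1.71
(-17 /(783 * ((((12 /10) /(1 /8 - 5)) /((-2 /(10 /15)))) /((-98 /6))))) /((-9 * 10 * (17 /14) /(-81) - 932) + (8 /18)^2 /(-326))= -185338335 /39909444112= -0.00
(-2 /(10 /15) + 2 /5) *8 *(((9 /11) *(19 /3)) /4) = -26.95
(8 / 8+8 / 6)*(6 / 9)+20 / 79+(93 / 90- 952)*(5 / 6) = -749549 / 948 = -790.66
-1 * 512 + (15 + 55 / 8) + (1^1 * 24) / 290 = -568449 / 1160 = -490.04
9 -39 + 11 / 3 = -79 / 3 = -26.33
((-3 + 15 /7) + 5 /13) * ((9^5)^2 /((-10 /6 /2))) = 899590375458 /455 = 1977121704.30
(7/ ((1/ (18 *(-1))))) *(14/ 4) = -441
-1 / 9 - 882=-7939 / 9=-882.11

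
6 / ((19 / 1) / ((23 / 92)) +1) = 6 / 77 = 0.08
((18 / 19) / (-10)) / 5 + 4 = 1891 / 475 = 3.98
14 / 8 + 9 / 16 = 37 / 16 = 2.31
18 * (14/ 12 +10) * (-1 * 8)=-1608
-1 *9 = -9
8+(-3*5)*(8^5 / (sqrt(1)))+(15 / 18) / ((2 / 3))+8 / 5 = -9830183 / 20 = -491509.15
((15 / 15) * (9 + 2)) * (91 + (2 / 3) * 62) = 1455.67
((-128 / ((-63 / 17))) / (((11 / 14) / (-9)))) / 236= -1088 / 649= -1.68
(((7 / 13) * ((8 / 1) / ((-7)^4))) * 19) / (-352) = -19 / 196196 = -0.00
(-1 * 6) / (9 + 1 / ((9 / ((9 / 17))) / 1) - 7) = -102 / 35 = -2.91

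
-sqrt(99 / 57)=-sqrt(627) / 19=-1.32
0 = 0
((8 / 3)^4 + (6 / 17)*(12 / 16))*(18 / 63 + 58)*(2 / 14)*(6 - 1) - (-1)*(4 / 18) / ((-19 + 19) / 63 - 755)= 43140694 / 20385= 2116.30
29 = 29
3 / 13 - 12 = -153 / 13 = -11.77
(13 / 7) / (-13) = -1 / 7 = -0.14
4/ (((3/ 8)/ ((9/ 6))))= 16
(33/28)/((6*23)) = 11/1288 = 0.01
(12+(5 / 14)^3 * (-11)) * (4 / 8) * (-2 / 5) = -2.30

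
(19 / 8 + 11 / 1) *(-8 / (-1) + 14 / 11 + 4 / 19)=106037 / 836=126.84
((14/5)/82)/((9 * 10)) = 7/18450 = 0.00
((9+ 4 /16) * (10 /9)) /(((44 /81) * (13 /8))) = 1665 /143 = 11.64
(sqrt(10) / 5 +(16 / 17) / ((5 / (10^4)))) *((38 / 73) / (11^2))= 38 *sqrt(10) / 44165 +1216000 / 150161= 8.10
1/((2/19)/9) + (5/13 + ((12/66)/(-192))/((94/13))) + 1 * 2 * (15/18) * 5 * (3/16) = 112844387/1290432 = 87.45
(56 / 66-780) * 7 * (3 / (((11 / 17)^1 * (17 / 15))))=-2699760 / 121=-22312.07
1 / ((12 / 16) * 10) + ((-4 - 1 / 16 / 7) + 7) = 5249 / 1680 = 3.12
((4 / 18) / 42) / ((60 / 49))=7 / 1620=0.00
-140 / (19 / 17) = -2380 / 19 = -125.26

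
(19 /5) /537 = 0.01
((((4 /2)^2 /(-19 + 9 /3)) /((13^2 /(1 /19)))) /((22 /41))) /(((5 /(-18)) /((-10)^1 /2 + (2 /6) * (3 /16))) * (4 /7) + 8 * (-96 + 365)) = -204057 /3026490905152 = -0.00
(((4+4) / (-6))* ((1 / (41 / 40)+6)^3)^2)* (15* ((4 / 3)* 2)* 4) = -350248410269655040 / 14250312723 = -24578296.43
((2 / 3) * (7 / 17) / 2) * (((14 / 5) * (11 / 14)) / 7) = 11 / 255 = 0.04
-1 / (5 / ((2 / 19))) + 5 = 473 / 95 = 4.98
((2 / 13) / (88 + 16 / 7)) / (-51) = -7 / 209508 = -0.00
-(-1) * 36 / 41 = 36 / 41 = 0.88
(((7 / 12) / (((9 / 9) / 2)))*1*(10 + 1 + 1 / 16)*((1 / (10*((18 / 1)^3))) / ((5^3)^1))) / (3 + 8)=413 / 2566080000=0.00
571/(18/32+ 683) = 9136/10937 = 0.84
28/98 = 2/7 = 0.29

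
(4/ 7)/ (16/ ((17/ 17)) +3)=4/ 133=0.03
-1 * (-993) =993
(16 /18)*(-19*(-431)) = 65512 /9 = 7279.11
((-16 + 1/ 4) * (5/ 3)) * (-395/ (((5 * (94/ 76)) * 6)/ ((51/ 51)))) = 52535/ 188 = 279.44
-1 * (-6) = 6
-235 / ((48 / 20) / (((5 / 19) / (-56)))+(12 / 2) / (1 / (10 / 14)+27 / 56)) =3096125 / 6686736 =0.46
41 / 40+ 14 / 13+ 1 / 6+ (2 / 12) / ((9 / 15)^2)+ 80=1161551 / 14040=82.73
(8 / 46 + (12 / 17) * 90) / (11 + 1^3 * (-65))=-12454 / 10557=-1.18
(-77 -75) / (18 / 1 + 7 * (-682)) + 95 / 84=116147 / 99876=1.16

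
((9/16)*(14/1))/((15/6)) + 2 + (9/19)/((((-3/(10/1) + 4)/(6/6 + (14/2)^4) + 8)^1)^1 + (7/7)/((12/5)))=150014789/28814260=5.21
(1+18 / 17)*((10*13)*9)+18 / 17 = 40968 / 17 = 2409.88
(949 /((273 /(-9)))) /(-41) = 219 /287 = 0.76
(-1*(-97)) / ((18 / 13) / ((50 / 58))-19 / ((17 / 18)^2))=-9110725 / 1849842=-4.93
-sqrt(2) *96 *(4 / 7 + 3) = -2400 *sqrt(2) / 7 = -484.87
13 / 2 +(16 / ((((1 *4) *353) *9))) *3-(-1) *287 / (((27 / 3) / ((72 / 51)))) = 1855151 / 36006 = 51.52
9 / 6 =3 / 2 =1.50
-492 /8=-123 /2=-61.50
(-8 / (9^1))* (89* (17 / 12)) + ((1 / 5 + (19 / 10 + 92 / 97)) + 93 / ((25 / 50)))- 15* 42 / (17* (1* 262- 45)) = 1060053293 / 13802130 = 76.80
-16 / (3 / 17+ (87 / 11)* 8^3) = -2992 / 757281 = -0.00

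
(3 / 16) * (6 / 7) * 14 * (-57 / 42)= -171 / 56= -3.05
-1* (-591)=591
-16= -16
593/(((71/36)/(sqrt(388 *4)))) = 85392 *sqrt(97)/71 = 11845.26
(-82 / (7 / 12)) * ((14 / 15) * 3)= -1968 / 5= -393.60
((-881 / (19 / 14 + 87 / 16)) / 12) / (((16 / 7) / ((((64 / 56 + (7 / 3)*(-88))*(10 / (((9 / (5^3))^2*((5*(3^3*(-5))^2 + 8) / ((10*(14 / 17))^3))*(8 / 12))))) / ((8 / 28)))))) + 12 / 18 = 708627020406062854 / 11828109094281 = 59910.42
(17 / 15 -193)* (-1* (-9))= -8634 / 5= -1726.80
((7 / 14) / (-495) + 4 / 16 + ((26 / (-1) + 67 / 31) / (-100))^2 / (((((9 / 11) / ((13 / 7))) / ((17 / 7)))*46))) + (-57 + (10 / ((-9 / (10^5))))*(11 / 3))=-407464.15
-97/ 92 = -1.05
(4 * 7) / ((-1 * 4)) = -7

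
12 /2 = 6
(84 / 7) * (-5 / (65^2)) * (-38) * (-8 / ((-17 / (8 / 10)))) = 14592 / 71825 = 0.20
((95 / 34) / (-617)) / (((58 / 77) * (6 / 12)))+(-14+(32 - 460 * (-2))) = 570636241 / 608362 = 937.99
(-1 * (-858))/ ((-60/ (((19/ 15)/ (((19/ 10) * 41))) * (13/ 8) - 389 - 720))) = 15604589/ 984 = 15858.32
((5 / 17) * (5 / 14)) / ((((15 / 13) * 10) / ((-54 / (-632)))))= 117 / 150416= 0.00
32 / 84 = 8 / 21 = 0.38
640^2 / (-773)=-409600 / 773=-529.88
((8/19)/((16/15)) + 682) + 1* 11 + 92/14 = 186191/266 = 699.97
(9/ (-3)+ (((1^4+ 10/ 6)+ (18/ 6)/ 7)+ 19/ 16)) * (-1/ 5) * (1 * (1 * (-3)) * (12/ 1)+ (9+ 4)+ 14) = 2.31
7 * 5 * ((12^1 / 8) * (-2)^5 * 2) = -3360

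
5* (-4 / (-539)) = 20 / 539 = 0.04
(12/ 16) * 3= 9/ 4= 2.25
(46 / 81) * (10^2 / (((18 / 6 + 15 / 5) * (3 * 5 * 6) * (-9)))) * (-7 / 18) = 805 / 177147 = 0.00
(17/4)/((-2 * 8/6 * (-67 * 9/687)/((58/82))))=112897/87904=1.28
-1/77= -0.01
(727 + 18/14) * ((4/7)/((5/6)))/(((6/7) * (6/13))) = 132548/105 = 1262.36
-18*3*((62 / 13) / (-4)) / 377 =837 / 4901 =0.17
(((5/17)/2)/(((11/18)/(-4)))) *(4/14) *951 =-261.54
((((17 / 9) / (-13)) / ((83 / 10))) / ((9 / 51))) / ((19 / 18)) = -0.09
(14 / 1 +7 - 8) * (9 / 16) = 117 / 16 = 7.31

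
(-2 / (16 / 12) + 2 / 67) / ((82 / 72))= -3546 / 2747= -1.29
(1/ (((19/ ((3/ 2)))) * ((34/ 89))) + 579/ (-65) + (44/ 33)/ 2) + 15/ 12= -854627/ 125970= -6.78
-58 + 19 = -39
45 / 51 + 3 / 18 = 107 / 102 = 1.05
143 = 143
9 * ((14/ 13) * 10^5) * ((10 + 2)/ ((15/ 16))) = 161280000/ 13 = 12406153.85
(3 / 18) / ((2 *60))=1 / 720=0.00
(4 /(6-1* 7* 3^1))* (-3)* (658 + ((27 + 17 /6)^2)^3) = 32894144144569 /58320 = 564028534.71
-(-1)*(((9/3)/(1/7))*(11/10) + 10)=331/10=33.10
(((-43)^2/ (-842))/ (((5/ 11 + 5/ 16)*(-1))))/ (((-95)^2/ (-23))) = -3742376/ 512935875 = -0.01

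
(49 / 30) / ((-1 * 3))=-49 / 90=-0.54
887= 887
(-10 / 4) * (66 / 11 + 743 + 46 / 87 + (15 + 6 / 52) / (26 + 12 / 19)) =-4292696165 / 2289144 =-1875.24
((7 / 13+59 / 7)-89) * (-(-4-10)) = -14566 / 13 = -1120.46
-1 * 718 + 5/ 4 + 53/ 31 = -715.04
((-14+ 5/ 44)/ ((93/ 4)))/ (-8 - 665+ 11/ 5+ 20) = 3055/ 3328842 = 0.00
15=15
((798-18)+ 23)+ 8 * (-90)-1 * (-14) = 97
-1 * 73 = -73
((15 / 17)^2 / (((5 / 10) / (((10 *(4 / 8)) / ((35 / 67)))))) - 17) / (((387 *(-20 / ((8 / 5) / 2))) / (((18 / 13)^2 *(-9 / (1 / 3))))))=-4122252 / 367528525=-0.01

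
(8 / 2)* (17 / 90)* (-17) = -578 / 45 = -12.84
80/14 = 40/7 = 5.71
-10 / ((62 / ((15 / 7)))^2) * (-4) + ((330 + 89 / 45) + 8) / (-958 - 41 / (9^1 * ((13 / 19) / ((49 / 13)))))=-104928068009 / 352058318605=-0.30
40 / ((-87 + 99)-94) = -20 / 41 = -0.49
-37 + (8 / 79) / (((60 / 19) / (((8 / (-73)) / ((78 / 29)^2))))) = -4868305801 / 131574105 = -37.00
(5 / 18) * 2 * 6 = 10 / 3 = 3.33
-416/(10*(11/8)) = -1664/55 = -30.25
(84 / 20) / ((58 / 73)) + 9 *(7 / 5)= 5187 / 290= 17.89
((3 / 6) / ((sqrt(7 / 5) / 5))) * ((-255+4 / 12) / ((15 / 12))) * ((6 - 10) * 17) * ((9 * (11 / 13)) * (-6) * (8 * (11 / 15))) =-603474432 * sqrt(35) / 455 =-7846599.75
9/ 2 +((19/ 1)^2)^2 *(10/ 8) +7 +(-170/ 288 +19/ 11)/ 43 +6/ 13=144252504049/ 885456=162913.24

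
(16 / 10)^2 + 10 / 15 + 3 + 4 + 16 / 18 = 2501 / 225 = 11.12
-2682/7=-383.14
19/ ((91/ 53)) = 1007/ 91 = 11.07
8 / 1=8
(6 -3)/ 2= 3/ 2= 1.50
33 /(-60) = -11 /20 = -0.55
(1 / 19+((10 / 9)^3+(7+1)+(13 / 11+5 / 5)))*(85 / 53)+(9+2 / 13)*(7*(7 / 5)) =56856129298 / 524883645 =108.32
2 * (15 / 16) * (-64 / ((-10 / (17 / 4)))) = 51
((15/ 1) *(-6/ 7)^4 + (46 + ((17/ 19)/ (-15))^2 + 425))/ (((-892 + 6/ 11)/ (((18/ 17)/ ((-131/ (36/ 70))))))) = 18500071563072/ 8281128529223375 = 0.00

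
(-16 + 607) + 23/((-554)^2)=181387379/306916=591.00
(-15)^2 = 225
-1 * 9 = -9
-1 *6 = -6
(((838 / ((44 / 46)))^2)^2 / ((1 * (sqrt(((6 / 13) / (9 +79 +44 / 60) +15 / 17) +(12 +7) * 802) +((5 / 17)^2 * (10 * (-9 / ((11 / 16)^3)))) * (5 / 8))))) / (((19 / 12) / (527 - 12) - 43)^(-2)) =3660836812839350008463841271931200 / 3370371106442472859661 +2992030087416776449225254885713 * sqrt(10897040185603) / 1103030543926627481343600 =10040503832405.99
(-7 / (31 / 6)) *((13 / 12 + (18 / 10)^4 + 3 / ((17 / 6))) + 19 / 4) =-7760179 / 329375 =-23.56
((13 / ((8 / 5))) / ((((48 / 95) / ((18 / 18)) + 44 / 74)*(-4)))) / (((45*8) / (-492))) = 1873495 / 742272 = 2.52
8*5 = 40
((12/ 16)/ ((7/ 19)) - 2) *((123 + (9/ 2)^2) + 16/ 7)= 4075/ 784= 5.20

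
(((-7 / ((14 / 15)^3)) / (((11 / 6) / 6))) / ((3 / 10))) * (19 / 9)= -106875 / 539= -198.28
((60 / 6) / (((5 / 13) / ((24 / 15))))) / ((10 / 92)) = 9568 / 25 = 382.72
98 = 98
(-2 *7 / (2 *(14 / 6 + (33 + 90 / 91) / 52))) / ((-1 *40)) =24843 / 424030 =0.06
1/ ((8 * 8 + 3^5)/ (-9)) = -9/ 307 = -0.03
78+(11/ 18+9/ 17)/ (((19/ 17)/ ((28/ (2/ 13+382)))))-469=-166050965/ 424764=-390.93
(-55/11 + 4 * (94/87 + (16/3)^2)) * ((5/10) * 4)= 59038/261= 226.20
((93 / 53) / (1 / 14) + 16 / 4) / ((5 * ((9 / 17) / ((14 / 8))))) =90083 / 4770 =18.89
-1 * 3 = -3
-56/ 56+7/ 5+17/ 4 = 93/ 20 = 4.65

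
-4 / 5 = -0.80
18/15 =6/5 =1.20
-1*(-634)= 634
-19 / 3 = -6.33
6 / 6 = 1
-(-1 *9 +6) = 3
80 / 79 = 1.01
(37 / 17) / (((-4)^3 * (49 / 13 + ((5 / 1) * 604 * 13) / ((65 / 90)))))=-481 / 768921152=-0.00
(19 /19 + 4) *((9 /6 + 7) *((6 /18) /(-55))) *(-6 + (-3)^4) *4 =-850 /11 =-77.27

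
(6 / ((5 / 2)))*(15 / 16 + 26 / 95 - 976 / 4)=-1107117 / 1900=-582.69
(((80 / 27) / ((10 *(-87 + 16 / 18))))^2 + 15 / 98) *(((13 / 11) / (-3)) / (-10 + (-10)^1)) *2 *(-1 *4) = -0.02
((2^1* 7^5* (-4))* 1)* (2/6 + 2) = -941192/3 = -313730.67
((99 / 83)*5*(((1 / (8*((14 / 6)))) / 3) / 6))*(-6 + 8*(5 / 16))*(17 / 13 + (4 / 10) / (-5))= -13167 / 172640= -0.08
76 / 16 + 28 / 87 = 1765 / 348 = 5.07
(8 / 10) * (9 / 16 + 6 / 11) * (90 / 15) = 117 / 22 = 5.32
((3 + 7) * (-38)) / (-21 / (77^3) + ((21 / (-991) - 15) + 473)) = -2456017102 / 2960009671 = -0.83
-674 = -674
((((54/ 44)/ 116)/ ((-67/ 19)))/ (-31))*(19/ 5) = 9747/ 26502520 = 0.00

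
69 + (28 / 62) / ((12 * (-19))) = 243839 / 3534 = 69.00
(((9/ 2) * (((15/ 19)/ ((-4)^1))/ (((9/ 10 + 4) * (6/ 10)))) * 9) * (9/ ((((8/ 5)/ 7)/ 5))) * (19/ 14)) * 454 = -517134375/ 1568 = -329805.09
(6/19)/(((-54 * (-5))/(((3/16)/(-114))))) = -1/519840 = -0.00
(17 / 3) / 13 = 17 / 39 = 0.44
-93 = -93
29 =29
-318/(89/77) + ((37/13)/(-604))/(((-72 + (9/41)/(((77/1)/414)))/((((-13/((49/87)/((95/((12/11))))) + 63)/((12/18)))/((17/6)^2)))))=-19326302881469397/70239713822096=-275.15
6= 6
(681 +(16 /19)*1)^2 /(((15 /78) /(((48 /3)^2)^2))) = 57195005870080 /361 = 158434919307.70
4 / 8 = 1 / 2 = 0.50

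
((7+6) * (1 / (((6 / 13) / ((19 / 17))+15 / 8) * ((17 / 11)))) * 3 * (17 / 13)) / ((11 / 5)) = 9880 / 1507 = 6.56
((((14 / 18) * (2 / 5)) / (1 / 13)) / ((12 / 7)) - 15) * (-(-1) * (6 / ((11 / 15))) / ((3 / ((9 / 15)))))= -3413 / 165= -20.68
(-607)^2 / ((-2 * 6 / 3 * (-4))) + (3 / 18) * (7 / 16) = 2210701 / 96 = 23028.14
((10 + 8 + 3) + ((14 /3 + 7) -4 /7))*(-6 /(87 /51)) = -22916 /203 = -112.89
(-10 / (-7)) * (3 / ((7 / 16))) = 480 / 49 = 9.80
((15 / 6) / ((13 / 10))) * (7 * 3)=40.38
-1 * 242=-242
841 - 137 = 704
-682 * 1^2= -682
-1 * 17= -17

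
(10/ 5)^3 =8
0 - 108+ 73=-35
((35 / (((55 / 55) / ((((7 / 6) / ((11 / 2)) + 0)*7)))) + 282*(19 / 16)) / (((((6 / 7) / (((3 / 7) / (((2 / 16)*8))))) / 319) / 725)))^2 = 4610554479927030625 / 2304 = 2001108715246107.04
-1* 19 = -19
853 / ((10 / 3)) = 2559 / 10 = 255.90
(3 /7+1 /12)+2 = 211 /84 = 2.51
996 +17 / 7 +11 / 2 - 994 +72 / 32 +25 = 1041 / 28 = 37.18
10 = 10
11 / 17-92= -1553 / 17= -91.35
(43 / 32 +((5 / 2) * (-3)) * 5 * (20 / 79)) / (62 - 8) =-20603 / 136512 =-0.15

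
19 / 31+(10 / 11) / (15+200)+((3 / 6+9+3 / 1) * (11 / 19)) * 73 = 294703587 / 557194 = 528.91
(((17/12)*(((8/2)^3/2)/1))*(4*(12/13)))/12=544/39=13.95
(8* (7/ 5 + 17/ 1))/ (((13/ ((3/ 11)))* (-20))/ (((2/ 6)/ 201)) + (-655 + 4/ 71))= -52256/ 204307805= -0.00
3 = 3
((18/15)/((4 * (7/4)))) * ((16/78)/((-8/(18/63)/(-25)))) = 20/637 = 0.03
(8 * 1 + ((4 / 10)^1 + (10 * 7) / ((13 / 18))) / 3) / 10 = 3943 / 975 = 4.04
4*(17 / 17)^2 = 4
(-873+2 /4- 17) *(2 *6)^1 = -10674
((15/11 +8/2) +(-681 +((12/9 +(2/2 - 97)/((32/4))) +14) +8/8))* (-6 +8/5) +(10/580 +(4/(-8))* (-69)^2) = 249364/435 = 573.25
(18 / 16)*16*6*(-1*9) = -972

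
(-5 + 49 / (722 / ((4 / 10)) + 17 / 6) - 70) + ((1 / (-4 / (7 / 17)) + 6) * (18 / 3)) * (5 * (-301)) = -19666306059 / 368798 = -53325.41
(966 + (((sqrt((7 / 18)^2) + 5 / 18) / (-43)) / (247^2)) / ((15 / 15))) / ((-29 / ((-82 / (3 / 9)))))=8194.34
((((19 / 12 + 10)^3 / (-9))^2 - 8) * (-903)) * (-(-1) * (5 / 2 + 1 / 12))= -67282243857781099 / 967458816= -69545331.28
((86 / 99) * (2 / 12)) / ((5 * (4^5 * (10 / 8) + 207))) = 43 / 2208195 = 0.00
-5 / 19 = -0.26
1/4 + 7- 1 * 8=-3/4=-0.75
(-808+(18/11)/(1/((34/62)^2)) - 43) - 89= -9931538/10571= -939.51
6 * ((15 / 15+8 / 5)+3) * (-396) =-66528 / 5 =-13305.60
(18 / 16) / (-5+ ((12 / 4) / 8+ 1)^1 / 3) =-27 / 109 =-0.25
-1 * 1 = -1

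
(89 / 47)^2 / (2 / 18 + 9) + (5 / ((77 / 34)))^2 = 5657560681 / 1073967202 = 5.27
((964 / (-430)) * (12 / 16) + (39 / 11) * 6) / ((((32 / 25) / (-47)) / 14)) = -152437215 / 15136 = -10071.17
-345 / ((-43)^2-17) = -0.19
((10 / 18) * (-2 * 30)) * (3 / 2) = -50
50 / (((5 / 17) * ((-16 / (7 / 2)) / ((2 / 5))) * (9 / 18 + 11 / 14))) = -833 / 72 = -11.57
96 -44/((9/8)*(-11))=896/9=99.56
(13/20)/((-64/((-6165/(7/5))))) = 80145/1792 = 44.72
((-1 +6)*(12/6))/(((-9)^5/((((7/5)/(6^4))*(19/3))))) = -133/114791256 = -0.00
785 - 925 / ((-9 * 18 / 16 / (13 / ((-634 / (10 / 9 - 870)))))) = 557550005 / 231093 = 2412.67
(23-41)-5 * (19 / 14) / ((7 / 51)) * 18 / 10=-10485 / 98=-106.99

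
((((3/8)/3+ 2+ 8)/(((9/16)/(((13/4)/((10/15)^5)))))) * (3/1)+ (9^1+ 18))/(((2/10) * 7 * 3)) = 145035/448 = 323.74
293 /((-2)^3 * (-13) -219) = -293 /115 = -2.55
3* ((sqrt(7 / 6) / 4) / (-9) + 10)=30 - sqrt(42) / 72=29.91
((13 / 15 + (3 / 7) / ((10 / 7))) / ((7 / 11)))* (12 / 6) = 11 / 3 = 3.67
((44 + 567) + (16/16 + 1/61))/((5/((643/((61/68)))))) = 87737.06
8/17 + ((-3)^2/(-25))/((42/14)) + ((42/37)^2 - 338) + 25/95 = -3715451086/11054675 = -336.10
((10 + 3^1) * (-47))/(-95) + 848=81171/95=854.43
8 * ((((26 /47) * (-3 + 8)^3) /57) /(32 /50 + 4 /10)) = 25000 /2679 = 9.33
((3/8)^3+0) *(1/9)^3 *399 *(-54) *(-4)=6.23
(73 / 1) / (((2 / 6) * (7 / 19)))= 594.43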